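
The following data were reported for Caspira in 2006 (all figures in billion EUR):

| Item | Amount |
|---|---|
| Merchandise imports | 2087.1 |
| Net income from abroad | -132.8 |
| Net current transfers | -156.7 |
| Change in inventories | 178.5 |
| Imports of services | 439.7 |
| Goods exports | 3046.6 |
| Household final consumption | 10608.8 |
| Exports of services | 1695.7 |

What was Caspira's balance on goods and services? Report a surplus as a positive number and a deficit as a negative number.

2215.5

Goods balance = 3046.6 - 2087.1 = 959.5
Services balance = 1695.7 - 439.7 = 1256.0
Trade balance (goods + services) = 959.5 + 1256.0 = 2215.5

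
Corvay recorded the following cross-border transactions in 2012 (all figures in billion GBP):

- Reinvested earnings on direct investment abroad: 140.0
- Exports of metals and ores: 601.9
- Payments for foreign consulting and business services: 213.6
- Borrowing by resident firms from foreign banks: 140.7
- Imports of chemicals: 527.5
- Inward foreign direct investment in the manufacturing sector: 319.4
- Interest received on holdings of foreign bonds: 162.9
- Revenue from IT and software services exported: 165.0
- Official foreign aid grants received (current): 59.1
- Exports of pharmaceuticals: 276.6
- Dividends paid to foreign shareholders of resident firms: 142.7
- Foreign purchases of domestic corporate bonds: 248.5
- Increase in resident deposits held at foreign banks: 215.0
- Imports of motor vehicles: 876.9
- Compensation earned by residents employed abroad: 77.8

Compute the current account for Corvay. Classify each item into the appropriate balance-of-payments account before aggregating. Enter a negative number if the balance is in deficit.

-277.4

Goods: -876.9 + 601.9 - 527.5 + 276.6 = -525.9
Services: -213.6 + 165.0 = -48.6
Primary income: 77.8 - 142.7 + 162.9 + 140.0 = 238.0
Secondary income: 59.1
Current account = (-525.9) + (-48.6) + 238.0 + 59.1 = -277.4
(Excluded from the current account — financial account: borrowing by resident firms from foreign banks 140.7, inward foreign direct investment in the manufacturing sector 319.4, foreign purchases of domestic corporate bonds 248.5, increase in resident deposits held at foreign banks 215.0.)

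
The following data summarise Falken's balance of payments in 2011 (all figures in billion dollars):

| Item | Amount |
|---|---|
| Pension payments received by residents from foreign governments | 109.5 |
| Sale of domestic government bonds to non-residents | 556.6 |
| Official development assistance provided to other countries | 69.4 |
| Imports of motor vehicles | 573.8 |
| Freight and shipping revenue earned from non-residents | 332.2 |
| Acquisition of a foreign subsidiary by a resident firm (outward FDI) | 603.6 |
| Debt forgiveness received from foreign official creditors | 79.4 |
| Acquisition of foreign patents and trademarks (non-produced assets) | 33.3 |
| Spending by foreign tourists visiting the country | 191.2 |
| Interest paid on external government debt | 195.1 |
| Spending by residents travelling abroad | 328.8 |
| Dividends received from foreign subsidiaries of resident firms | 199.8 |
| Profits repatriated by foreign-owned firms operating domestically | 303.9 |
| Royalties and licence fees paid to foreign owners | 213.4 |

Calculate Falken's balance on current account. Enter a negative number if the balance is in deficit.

-851.7

Goods: -573.8
Services: -328.8 - 213.4 + 332.2 + 191.2 = -18.8
Primary income: -303.9 - 195.1 + 199.8 = -299.2
Secondary income: 109.5 - 69.4 = 40.1
Current account = (-573.8) + (-18.8) + (-299.2) + 40.1 = -851.7
(Excluded from the current account — financial account: sale of domestic government bonds to non-residents 556.6, acquisition of a foreign subsidiary by a resident firm (outward FDI) 603.6; capital account: debt forgiveness received from foreign official creditors 79.4, acquisition of foreign patents and trademarks (non-produced assets) 33.3.)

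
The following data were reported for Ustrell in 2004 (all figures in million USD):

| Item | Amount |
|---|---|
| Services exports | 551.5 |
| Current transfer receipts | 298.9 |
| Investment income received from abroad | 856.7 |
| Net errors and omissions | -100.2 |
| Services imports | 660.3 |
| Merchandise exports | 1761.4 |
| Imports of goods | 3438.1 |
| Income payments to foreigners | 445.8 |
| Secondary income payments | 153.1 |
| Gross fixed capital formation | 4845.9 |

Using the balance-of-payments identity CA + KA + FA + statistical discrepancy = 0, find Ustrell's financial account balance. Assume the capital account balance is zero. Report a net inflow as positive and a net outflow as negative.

1329.0

Goods balance = 1761.4 - 3438.1 = -1676.7
Services balance = 551.5 - 660.3 = -108.8
Trade balance (goods + services) = -1676.7 + (-108.8) = -1785.5
Net primary income = 856.7 - 445.8 = 410.9
Net secondary income = 298.9 - 153.1 = 145.8
Current account = -1785.5 + 410.9 + 145.8 = -1228.8
Financial account = -(-1228.8 + (-100.2)) = 1329.0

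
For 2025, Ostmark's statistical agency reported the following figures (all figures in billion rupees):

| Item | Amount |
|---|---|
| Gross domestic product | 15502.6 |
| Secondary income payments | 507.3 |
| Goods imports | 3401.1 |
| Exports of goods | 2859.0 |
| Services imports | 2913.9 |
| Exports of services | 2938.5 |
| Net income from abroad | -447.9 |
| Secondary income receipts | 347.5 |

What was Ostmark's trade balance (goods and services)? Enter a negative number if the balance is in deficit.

Goods balance = 2859.0 - 3401.1 = -542.1
Services balance = 2938.5 - 2913.9 = 24.6
Trade balance (goods + services) = -542.1 + 24.6 = -517.5

-517.5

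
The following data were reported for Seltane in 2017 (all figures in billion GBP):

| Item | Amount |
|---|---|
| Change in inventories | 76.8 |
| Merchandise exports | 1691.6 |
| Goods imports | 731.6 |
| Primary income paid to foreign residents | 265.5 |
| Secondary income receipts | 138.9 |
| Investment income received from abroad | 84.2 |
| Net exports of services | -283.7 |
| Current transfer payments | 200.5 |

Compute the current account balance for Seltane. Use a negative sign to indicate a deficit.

433.4

Goods balance = 1691.6 - 731.6 = 960.0
Services balance = -283.7
Trade balance (goods + services) = 960.0 + (-283.7) = 676.3
Net primary income = 84.2 - 265.5 = -181.3
Net secondary income = 138.9 - 200.5 = -61.6
Current account = 676.3 + (-181.3) + (-61.6) = 433.4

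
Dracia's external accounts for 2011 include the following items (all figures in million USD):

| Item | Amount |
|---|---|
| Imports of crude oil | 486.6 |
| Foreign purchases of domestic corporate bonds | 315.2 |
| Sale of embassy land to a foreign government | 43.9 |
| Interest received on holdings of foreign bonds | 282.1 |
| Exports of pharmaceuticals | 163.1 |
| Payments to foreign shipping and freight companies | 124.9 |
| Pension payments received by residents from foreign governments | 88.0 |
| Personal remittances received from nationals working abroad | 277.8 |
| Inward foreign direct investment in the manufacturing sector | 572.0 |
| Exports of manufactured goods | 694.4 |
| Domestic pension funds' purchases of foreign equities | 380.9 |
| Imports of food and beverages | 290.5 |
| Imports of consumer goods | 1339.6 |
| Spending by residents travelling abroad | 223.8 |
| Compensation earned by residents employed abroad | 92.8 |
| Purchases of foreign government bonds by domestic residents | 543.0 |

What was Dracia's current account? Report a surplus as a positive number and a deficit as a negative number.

-867.2

Goods: 163.1 - 486.6 - 1339.6 + 694.4 - 290.5 = -1259.2
Services: -223.8 - 124.9 = -348.7
Primary income: 92.8 + 282.1 = 374.9
Secondary income: 277.8 + 88.0 = 365.8
Current account = (-1259.2) + (-348.7) + 374.9 + 365.8 = -867.2
(Excluded from the current account — financial account: foreign purchases of domestic corporate bonds 315.2, inward foreign direct investment in the manufacturing sector 572.0, domestic pension funds' purchases of foreign equities 380.9, purchases of foreign government bonds by domestic residents 543.0; capital account: sale of embassy land to a foreign government 43.9.)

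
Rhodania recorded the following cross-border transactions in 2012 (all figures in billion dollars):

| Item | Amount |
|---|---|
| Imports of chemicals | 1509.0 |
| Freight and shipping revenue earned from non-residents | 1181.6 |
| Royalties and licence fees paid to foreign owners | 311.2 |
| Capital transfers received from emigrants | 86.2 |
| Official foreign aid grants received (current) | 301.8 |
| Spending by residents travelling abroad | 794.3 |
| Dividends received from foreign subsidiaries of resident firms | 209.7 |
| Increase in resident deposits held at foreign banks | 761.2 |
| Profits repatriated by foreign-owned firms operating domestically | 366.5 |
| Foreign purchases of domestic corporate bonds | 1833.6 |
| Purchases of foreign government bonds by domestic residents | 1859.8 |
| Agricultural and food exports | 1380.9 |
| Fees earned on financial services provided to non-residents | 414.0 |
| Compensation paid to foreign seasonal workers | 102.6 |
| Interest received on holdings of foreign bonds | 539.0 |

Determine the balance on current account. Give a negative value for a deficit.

943.4

Goods: 1380.9 - 1509.0 = -128.1
Services: 1181.6 - 794.3 + 414.0 - 311.2 = 490.1
Primary income: -102.6 + 539.0 - 366.5 + 209.7 = 279.6
Secondary income: 301.8
Current account = (-128.1) + 490.1 + 279.6 + 301.8 = 943.4
(Excluded from the current account — capital account: capital transfers received from emigrants 86.2; financial account: increase in resident deposits held at foreign banks 761.2, foreign purchases of domestic corporate bonds 1833.6, purchases of foreign government bonds by domestic residents 1859.8.)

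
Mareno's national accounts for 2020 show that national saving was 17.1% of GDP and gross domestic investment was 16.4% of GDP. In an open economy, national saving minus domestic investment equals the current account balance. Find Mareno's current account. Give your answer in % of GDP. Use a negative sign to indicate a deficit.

CA = S - I = 17.1 - 16.4 = 0.7

0.7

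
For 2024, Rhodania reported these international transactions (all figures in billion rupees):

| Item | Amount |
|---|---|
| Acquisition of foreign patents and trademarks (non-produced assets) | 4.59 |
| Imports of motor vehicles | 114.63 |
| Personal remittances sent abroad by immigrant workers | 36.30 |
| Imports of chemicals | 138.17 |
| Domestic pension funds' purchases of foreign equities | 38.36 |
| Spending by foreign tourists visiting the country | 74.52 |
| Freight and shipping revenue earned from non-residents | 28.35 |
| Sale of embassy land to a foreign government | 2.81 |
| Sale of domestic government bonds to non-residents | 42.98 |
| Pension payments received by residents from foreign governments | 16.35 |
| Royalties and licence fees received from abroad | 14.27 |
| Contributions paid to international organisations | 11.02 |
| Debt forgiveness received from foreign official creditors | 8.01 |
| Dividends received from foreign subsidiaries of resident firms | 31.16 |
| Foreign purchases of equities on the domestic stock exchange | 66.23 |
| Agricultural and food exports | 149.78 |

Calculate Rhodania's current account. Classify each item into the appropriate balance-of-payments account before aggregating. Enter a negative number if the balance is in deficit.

14.31

Goods: 149.78 - 114.63 - 138.17 = -103.02
Services: 14.27 + 28.35 + 74.52 = 117.14
Primary income: 31.16
Secondary income: -11.02 - 36.30 + 16.35 = -30.97
Current account = (-103.02) + 117.14 + 31.16 + (-30.97) = 14.31
(Excluded from the current account — capital account: acquisition of foreign patents and trademarks (non-produced assets) 4.59, sale of embassy land to a foreign government 2.81, debt forgiveness received from foreign official creditors 8.01; financial account: domestic pension funds' purchases of foreign equities 38.36, sale of domestic government bonds to non-residents 42.98, foreign purchases of equities on the domestic stock exchange 66.23.)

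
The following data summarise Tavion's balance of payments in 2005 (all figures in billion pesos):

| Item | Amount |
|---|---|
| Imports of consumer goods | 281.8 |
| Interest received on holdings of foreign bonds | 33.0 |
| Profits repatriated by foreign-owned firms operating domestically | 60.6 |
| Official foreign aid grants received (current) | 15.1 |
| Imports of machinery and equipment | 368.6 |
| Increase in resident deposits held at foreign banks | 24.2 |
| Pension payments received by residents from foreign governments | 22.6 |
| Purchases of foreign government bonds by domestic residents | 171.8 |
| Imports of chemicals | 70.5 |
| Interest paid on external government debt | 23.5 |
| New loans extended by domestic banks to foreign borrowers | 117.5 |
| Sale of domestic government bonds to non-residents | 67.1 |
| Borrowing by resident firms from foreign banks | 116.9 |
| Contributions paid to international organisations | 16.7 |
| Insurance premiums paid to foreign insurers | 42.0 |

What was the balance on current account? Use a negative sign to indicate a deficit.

Goods: -368.6 - 70.5 - 281.8 = -720.9
Services: -42.0
Primary income: -23.5 - 60.6 + 33.0 = -51.1
Secondary income: 15.1 - 16.7 + 22.6 = 21.0
Current account = (-720.9) + (-42.0) + (-51.1) + 21.0 = -793.0
(Excluded from the current account — financial account: increase in resident deposits held at foreign banks 24.2, purchases of foreign government bonds by domestic residents 171.8, new loans extended by domestic banks to foreign borrowers 117.5, sale of domestic government bonds to non-residents 67.1, borrowing by resident firms from foreign banks 116.9.)

-793.0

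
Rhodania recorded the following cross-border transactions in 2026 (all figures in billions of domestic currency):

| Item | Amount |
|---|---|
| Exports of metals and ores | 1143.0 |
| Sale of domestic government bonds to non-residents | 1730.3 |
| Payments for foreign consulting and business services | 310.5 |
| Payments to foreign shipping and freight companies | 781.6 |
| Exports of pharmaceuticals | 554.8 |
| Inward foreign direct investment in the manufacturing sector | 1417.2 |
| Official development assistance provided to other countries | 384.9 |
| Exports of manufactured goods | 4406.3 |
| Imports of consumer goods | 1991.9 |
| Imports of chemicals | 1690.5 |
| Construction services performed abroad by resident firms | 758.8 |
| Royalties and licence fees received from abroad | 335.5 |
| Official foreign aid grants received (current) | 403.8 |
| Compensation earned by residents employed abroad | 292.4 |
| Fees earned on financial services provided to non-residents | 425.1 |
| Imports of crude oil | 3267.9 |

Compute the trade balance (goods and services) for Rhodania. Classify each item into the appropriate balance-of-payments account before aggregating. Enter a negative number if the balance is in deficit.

Goods: -3267.9 - 1690.5 - 1991.9 + 4406.3 + 1143.0 + 554.8 = -846.2
Services: 335.5 + 758.8 - 781.6 + 425.1 - 310.5 = 427.3
Trade balance = -846.2 + 427.3 = -418.9
(Excluded from the trade balance — financial account: sale of domestic government bonds to non-residents 1730.3, inward foreign direct investment in the manufacturing sector 1417.2; secondary income: official development assistance provided to other countries 384.9, official foreign aid grants received (current) 403.8; primary income: compensation earned by residents employed abroad 292.4.)

-418.9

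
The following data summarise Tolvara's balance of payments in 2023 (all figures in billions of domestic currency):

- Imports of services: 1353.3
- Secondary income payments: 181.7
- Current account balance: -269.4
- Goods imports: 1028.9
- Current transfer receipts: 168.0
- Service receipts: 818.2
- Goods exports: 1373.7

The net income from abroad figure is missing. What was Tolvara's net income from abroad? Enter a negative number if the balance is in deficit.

-65.4

Current account = goods balance + services balance + net primary income + net secondary income
Sum of the known components = -204.0
Net income from abroad = CA - (known components) = -269.4 - (-204.0) = -65.4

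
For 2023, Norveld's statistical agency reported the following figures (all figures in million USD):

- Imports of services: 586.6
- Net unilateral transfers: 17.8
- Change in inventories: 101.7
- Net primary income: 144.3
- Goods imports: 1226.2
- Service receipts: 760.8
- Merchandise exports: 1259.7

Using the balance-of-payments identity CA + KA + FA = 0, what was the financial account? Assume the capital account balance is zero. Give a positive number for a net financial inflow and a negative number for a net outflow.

Goods balance = 1259.7 - 1226.2 = 33.5
Services balance = 760.8 - 586.6 = 174.2
Trade balance (goods + services) = 33.5 + 174.2 = 207.7
Net primary income = 144.3
Net secondary income = 17.8
Current account = 207.7 + 144.3 + 17.8 = 369.8
Financial account = -(369.8) = -369.8

-369.8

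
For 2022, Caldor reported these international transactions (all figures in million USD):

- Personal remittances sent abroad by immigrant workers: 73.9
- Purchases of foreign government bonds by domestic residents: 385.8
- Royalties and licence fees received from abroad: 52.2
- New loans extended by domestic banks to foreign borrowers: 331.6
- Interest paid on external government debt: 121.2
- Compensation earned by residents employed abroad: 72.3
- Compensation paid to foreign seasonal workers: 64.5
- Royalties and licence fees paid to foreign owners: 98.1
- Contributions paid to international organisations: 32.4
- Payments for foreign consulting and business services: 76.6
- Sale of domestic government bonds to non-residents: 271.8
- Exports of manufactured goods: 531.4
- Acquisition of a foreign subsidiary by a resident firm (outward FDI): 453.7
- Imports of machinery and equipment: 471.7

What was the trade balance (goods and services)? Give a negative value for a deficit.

Goods: 531.4 - 471.7 = 59.7
Services: -98.1 - 76.6 + 52.2 = -122.5
Trade balance = 59.7 + (-122.5) = -62.8
(Excluded from the trade balance — secondary income: personal remittances sent abroad by immigrant workers 73.9, contributions paid to international organisations 32.4; financial account: purchases of foreign government bonds by domestic residents 385.8, new loans extended by domestic banks to foreign borrowers 331.6, sale of domestic government bonds to non-residents 271.8, acquisition of a foreign subsidiary by a resident firm (outward FDI) 453.7; primary income: interest paid on external government debt 121.2, compensation earned by residents employed abroad 72.3, compensation paid to foreign seasonal workers 64.5.)

-62.8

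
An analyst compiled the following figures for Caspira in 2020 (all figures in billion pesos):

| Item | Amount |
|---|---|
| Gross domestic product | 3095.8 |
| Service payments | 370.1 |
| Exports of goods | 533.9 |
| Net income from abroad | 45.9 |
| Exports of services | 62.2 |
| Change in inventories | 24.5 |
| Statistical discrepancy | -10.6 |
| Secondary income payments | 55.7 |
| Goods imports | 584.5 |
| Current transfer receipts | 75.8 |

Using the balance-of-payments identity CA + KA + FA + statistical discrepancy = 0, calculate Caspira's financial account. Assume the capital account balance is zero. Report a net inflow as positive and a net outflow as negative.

Goods balance = 533.9 - 584.5 = -50.6
Services balance = 62.2 - 370.1 = -307.9
Trade balance (goods + services) = -50.6 + (-307.9) = -358.5
Net primary income = 45.9
Net secondary income = 75.8 - 55.7 = 20.1
Current account = -358.5 + 45.9 + 20.1 = -292.5
Financial account = -(-292.5 + (-10.6)) = 303.1

303.1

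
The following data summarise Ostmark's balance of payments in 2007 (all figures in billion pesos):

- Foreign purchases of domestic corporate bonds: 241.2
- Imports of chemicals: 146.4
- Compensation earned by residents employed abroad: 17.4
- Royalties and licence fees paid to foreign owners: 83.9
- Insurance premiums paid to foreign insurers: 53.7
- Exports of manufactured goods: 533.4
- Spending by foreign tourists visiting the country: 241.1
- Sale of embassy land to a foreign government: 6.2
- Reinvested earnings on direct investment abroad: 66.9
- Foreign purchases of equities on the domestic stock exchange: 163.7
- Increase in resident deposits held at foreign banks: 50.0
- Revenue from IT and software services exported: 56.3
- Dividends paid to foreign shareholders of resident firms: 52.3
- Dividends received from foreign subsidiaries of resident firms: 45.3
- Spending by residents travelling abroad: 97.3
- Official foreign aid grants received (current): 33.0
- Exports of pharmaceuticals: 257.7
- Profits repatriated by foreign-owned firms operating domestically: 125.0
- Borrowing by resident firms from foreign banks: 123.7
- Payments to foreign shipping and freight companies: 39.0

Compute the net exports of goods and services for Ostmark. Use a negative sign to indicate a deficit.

668.2

Goods: -146.4 + 533.4 + 257.7 = 644.7
Services: -97.3 + 56.3 - 39.0 + 241.1 - 53.7 - 83.9 = 23.5
Trade balance = 644.7 + 23.5 = 668.2
(Excluded from the trade balance — financial account: foreign purchases of domestic corporate bonds 241.2, foreign purchases of equities on the domestic stock exchange 163.7, increase in resident deposits held at foreign banks 50.0, borrowing by resident firms from foreign banks 123.7; primary income: compensation earned by residents employed abroad 17.4, reinvested earnings on direct investment abroad 66.9, dividends paid to foreign shareholders of resident firms 52.3, dividends received from foreign subsidiaries of resident firms 45.3, profits repatriated by foreign-owned firms operating domestically 125.0; capital account: sale of embassy land to a foreign government 6.2; secondary income: official foreign aid grants received (current) 33.0.)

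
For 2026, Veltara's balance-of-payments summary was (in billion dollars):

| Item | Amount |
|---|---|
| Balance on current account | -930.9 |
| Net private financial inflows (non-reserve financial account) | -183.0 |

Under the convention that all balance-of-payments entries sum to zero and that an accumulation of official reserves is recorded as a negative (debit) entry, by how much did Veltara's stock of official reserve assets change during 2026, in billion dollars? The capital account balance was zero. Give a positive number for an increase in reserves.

Official reserve transactions balance = -((-930.9) + (-183.0)) = 1113.9
An accumulation of reserves is recorded as a debit (negative entry), so the change in the stock of reserves is the negative of that balance.
Change in official reserves = -(1113.9) = -1113.9

-1113.9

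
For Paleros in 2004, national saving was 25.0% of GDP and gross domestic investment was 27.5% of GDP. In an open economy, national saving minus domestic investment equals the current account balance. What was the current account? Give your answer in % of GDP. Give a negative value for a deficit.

CA = S - I = 25.0 - 27.5 = -2.5

-2.5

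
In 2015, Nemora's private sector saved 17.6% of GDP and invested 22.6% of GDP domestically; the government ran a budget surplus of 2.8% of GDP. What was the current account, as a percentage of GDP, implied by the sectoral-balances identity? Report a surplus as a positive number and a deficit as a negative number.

By the sectoral-balances identity, CA = (S_private - I) + (T - G).
Private balance = 17.6 - 22.6 = -5.0
Government balance (T - G) = 2.8
CA = -5.0 + 2.8 = -2.2

-2.2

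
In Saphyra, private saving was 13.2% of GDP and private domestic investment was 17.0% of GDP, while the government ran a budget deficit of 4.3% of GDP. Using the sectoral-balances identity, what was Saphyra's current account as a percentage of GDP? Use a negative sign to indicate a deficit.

By the sectoral-balances identity, CA = (S_private - I) + (T - G).
Private balance = 13.2 - 17.0 = -3.8
Government balance (T - G) = -4.3
CA = -3.8 + (-4.3) = -8.1

-8.1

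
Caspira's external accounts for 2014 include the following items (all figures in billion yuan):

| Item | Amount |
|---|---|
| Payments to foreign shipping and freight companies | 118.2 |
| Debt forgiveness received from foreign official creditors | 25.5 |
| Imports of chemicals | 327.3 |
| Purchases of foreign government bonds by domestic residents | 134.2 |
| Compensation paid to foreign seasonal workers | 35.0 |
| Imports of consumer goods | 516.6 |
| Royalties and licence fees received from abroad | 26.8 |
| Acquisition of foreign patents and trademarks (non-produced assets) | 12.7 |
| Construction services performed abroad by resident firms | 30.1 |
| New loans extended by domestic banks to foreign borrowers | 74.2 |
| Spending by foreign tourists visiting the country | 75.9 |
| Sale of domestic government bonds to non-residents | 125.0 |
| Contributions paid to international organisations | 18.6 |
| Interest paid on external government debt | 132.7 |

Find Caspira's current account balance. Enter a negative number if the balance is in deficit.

Goods: -327.3 - 516.6 = -843.9
Services: 75.9 + 30.1 - 118.2 + 26.8 = 14.6
Primary income: -35.0 - 132.7 = -167.7
Secondary income: -18.6
Current account = (-843.9) + 14.6 + (-167.7) + (-18.6) = -1015.6
(Excluded from the current account — capital account: debt forgiveness received from foreign official creditors 25.5, acquisition of foreign patents and trademarks (non-produced assets) 12.7; financial account: purchases of foreign government bonds by domestic residents 134.2, new loans extended by domestic banks to foreign borrowers 74.2, sale of domestic government bonds to non-residents 125.0.)

-1015.6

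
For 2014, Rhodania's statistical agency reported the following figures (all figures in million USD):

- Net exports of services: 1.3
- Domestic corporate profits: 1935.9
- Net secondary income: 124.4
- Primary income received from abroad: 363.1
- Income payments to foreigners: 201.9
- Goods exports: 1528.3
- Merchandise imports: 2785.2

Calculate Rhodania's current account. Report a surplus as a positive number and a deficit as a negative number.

-970.0

Goods balance = 1528.3 - 2785.2 = -1256.9
Services balance = 1.3
Trade balance (goods + services) = -1256.9 + 1.3 = -1255.6
Net primary income = 363.1 - 201.9 = 161.2
Net secondary income = 124.4
Current account = -1255.6 + 161.2 + 124.4 = -970.0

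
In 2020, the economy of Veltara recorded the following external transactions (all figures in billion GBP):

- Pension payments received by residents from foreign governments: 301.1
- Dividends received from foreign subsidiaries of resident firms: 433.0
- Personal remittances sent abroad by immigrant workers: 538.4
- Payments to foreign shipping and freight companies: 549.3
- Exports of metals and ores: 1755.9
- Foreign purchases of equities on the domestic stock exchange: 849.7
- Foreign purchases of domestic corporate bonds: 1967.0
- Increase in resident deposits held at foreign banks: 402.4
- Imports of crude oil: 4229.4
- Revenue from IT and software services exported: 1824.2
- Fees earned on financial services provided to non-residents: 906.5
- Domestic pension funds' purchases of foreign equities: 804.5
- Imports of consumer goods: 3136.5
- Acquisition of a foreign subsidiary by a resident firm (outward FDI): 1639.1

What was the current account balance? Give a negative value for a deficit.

Goods: 1755.9 - 4229.4 - 3136.5 = -5610.0
Services: 1824.2 + 906.5 - 549.3 = 2181.4
Primary income: 433.0
Secondary income: 301.1 - 538.4 = -237.3
Current account = (-5610.0) + 2181.4 + 433.0 + (-237.3) = -3232.9
(Excluded from the current account — financial account: foreign purchases of equities on the domestic stock exchange 849.7, foreign purchases of domestic corporate bonds 1967.0, increase in resident deposits held at foreign banks 402.4, domestic pension funds' purchases of foreign equities 804.5, acquisition of a foreign subsidiary by a resident firm (outward FDI) 1639.1.)

-3232.9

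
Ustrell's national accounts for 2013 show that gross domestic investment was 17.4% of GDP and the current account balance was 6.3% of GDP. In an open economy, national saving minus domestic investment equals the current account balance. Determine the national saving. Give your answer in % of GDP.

23.7

S = I + CA = 17.4 + 6.3 = 23.7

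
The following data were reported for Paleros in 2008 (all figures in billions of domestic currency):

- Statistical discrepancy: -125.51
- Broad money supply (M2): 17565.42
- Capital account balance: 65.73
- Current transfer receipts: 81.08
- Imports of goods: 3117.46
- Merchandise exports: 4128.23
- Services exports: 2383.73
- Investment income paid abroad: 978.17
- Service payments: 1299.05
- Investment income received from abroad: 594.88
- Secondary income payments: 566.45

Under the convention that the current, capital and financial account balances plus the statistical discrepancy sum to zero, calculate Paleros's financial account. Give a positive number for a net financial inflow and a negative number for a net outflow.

-1167.01

Goods balance = 4128.23 - 3117.46 = 1010.77
Services balance = 2383.73 - 1299.05 = 1084.68
Trade balance (goods + services) = 1010.77 + 1084.68 = 2095.45
Net primary income = 594.88 - 978.17 = -383.29
Net secondary income = 81.08 - 566.45 = -485.37
Current account = 2095.45 + (-383.29) + (-485.37) = 1226.79
Financial account = -(1226.79 + 65.73 + (-125.51)) = -1167.01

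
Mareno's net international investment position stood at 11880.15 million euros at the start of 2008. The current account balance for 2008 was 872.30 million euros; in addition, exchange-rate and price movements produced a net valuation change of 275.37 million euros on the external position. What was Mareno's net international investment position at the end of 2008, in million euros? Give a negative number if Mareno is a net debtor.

Change in NIIP = current account + net valuation change = 872.30 + 275.37 = 1147.67
End-of-year NIIP = 11880.15 + 1147.67 = 13027.82

13027.82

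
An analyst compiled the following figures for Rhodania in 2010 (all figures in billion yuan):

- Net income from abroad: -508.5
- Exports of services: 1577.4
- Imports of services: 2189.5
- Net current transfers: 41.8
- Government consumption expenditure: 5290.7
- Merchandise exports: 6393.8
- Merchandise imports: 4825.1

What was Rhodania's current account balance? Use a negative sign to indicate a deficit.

Goods balance = 6393.8 - 4825.1 = 1568.7
Services balance = 1577.4 - 2189.5 = -612.1
Trade balance (goods + services) = 1568.7 + (-612.1) = 956.6
Net primary income = -508.5
Net secondary income = 41.8
Current account = 956.6 + (-508.5) + 41.8 = 489.9

489.9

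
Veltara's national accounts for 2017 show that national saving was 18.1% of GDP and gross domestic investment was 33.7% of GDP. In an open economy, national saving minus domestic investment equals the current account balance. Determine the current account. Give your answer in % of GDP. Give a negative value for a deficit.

CA = S - I = 18.1 - 33.7 = -15.6

-15.6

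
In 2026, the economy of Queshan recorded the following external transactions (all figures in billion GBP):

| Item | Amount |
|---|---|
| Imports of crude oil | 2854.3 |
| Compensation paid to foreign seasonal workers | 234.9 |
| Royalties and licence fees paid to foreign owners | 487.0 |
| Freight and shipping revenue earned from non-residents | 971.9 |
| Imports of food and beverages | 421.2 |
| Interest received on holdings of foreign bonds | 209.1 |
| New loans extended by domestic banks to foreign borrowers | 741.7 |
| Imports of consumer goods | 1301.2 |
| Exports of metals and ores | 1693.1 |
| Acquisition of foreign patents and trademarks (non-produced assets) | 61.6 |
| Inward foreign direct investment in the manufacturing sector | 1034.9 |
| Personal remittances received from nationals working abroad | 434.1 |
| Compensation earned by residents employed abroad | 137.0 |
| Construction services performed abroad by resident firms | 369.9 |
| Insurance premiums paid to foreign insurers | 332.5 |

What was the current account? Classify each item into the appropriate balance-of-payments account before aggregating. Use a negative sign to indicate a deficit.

-1816.0

Goods: 1693.1 - 2854.3 - 1301.2 - 421.2 = -2883.6
Services: -332.5 - 487.0 + 369.9 + 971.9 = 522.3
Primary income: -234.9 + 137.0 + 209.1 = 111.2
Secondary income: 434.1
Current account = (-2883.6) + 522.3 + 111.2 + 434.1 = -1816.0
(Excluded from the current account — financial account: new loans extended by domestic banks to foreign borrowers 741.7, inward foreign direct investment in the manufacturing sector 1034.9; capital account: acquisition of foreign patents and trademarks (non-produced assets) 61.6.)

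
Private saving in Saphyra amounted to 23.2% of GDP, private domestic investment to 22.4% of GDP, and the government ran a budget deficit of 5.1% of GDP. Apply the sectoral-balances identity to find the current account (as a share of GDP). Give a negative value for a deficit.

-4.3

By the sectoral-balances identity, CA = (S_private - I) + (T - G).
Private balance = 23.2 - 22.4 = 0.8
Government balance (T - G) = -5.1
CA = 0.8 + (-5.1) = -4.3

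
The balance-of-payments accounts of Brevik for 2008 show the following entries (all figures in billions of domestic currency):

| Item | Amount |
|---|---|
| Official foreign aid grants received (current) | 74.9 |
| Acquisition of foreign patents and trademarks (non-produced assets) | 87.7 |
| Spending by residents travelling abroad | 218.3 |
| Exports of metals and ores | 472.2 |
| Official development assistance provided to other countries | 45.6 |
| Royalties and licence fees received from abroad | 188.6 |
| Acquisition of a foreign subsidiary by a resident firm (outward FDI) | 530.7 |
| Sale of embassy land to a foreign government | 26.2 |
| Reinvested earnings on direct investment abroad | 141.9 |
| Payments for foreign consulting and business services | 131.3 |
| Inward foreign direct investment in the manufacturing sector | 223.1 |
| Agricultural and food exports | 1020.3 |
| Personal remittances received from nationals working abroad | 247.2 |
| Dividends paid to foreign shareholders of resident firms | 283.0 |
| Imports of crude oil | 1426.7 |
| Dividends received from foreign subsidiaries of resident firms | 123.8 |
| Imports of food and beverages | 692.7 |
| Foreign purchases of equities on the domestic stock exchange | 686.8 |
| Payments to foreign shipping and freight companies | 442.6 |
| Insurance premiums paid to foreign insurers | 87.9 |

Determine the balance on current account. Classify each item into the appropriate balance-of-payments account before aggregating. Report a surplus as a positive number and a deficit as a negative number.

-1059.2

Goods: -1426.7 + 1020.3 - 692.7 + 472.2 = -626.9
Services: -218.3 - 131.3 - 87.9 - 442.6 + 188.6 = -691.5
Primary income: 123.8 - 283.0 + 141.9 = -17.3
Secondary income: 74.9 + 247.2 - 45.6 = 276.5
Current account = (-626.9) + (-691.5) + (-17.3) + 276.5 = -1059.2
(Excluded from the current account — capital account: acquisition of foreign patents and trademarks (non-produced assets) 87.7, sale of embassy land to a foreign government 26.2; financial account: acquisition of a foreign subsidiary by a resident firm (outward FDI) 530.7, inward foreign direct investment in the manufacturing sector 223.1, foreign purchases of equities on the domestic stock exchange 686.8.)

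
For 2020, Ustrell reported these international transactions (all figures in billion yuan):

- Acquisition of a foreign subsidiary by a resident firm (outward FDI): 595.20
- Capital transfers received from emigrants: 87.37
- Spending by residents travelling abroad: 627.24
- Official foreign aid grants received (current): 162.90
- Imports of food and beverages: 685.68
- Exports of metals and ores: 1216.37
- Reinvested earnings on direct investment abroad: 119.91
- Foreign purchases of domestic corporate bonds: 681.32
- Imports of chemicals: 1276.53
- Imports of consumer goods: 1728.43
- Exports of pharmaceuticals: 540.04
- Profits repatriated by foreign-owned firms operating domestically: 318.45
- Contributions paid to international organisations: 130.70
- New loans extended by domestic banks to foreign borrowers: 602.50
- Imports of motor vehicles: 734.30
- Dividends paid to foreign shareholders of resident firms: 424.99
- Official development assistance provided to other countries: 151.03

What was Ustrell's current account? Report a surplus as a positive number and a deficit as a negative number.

-4038.13

Goods: -1276.53 + 1216.37 + 540.04 - 734.30 - 685.68 - 1728.43 = -2668.53
Services: -627.24
Primary income: 119.91 - 424.99 - 318.45 = -623.53
Secondary income: -130.70 - 151.03 + 162.90 = -118.83
Current account = (-2668.53) + (-627.24) + (-623.53) + (-118.83) = -4038.13
(Excluded from the current account — financial account: acquisition of a foreign subsidiary by a resident firm (outward FDI) 595.20, foreign purchases of domestic corporate bonds 681.32, new loans extended by domestic banks to foreign borrowers 602.50; capital account: capital transfers received from emigrants 87.37.)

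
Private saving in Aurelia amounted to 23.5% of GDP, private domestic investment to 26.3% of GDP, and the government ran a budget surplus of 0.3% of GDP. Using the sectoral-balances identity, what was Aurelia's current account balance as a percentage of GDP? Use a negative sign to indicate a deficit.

-2.5

By the sectoral-balances identity, CA = (S_private - I) + (T - G).
Private balance = 23.5 - 26.3 = -2.8
Government balance (T - G) = 0.3
CA = -2.8 + 0.3 = -2.5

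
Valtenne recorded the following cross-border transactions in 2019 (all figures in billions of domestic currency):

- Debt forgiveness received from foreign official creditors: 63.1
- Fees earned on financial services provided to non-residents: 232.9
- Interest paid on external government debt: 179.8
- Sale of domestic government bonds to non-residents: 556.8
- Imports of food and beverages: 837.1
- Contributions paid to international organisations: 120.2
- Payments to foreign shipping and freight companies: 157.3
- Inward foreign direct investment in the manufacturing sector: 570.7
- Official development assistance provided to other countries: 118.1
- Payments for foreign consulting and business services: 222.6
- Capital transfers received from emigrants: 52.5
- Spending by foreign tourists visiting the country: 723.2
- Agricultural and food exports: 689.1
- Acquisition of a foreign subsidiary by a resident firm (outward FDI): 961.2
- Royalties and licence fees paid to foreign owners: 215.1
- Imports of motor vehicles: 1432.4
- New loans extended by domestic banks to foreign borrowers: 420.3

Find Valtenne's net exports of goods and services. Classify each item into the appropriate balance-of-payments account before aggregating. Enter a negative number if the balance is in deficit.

Goods: -1432.4 + 689.1 - 837.1 = -1580.4
Services: -157.3 - 215.1 + 232.9 - 222.6 + 723.2 = 361.1
Trade balance = -1580.4 + 361.1 = -1219.3
(Excluded from the trade balance — capital account: debt forgiveness received from foreign official creditors 63.1, capital transfers received from emigrants 52.5; primary income: interest paid on external government debt 179.8; financial account: sale of domestic government bonds to non-residents 556.8, inward foreign direct investment in the manufacturing sector 570.7, acquisition of a foreign subsidiary by a resident firm (outward FDI) 961.2, new loans extended by domestic banks to foreign borrowers 420.3; secondary income: contributions paid to international organisations 120.2, official development assistance provided to other countries 118.1.)

-1219.3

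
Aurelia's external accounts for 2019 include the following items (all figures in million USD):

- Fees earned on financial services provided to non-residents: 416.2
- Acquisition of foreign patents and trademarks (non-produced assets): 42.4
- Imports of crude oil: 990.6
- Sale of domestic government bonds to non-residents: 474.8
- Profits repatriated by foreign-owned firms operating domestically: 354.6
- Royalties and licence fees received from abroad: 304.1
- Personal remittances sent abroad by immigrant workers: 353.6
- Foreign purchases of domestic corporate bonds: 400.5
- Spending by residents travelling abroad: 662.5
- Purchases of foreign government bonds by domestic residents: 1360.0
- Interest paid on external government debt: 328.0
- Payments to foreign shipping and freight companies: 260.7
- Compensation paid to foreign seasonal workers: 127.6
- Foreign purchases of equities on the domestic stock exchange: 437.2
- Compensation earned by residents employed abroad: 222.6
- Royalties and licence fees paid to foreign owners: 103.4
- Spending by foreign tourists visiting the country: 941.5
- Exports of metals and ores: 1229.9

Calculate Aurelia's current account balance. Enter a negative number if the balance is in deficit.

Goods: 1229.9 - 990.6 = 239.3
Services: -103.4 + 416.2 + 304.1 - 260.7 + 941.5 - 662.5 = 635.2
Primary income: 222.6 - 354.6 - 127.6 - 328.0 = -587.6
Secondary income: -353.6
Current account = 239.3 + 635.2 + (-587.6) + (-353.6) = -66.7
(Excluded from the current account — capital account: acquisition of foreign patents and trademarks (non-produced assets) 42.4; financial account: sale of domestic government bonds to non-residents 474.8, foreign purchases of domestic corporate bonds 400.5, purchases of foreign government bonds by domestic residents 1360.0, foreign purchases of equities on the domestic stock exchange 437.2.)

-66.7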